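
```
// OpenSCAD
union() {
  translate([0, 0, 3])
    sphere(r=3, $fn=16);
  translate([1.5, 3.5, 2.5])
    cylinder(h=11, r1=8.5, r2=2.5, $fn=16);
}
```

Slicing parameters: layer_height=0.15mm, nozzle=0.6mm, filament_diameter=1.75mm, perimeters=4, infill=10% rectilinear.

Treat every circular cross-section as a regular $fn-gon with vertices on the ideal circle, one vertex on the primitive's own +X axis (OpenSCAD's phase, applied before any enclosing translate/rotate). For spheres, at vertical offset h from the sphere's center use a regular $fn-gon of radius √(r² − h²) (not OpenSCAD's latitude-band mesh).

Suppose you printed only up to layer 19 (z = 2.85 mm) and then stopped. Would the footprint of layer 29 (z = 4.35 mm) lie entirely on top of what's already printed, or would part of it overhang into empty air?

entirely on top

Compare the two slices. At z = 2.85: the r=3 sphere contributes a regular 16-gon of circumradius √(3²−0.15²) = 2.996 (area = (16/2)·2.996²·sin(360°/16) = 27.48 mm²); the cone at (1.5, 3.5): at t=0.032 of its height the radius interpolates to r₁+(r₂−r₁)t = 8.309, giving a regular 16-gon of that circumradius (area = (16/2)·8.309²·sin(360°/16) = 211.37 mm²); Taking the union: the r=3 sphere lies entirely inside the cone at (1.5, 3.5), so the union is just the cone at (1.5, 3.5) — area = 211.37 mm². At z = 4.35: the sphere: section is a regular 16-gon, circumradius = √(r²−h²) = √(3²−1.35²) = 2.679 (area = (16/2)·2.679²·sin(360°/16) = 21.97 mm²); the cone at (1.5, 3.5): at t=0.168 of its height the radius interpolates to r₁+(r₂−r₁)t = 7.491, giving a regular 16-gon of that circumradius (area = (16/2)·7.491²·sin(360°/16) = 171.79 mm²); Combining (union): the r=3 sphere lies entirely inside the cone at (1.5, 3.5), so the union is just the cone at (1.5, 3.5) — area = 171.79 mm². Checking containment: the cross-section at z = 4.35 is a subset of the cross-section at z = 2.85.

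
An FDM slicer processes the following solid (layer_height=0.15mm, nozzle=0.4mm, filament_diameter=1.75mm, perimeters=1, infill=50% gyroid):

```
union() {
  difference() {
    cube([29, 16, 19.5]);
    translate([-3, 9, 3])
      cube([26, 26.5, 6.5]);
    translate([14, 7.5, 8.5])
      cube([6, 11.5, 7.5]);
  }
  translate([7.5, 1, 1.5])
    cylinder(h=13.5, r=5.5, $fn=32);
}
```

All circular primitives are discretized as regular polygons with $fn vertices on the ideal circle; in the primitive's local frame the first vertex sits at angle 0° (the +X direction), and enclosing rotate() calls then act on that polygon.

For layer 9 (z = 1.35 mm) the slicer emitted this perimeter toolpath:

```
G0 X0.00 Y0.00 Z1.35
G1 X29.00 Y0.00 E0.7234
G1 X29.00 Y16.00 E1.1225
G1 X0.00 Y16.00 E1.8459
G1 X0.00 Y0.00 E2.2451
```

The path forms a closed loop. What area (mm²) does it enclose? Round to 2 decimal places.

Apply the shoelace formula to the sequence of (X, Y) vertices; enclosed area = 464.00 mm².

464.00 mm²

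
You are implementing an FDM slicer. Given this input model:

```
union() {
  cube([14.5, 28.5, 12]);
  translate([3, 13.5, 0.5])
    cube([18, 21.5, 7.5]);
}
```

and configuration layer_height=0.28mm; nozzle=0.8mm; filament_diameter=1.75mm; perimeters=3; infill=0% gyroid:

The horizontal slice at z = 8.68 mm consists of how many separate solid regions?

1

At z = 8.68 mm: the 14.5×28.5 cube contributes its full rectangle; the cube at (3, 13.5) does not reach this height (z outside [0.5, 8]); Taking the union: only the 14.5×28.5 cube is present, so the union is just that shape — 1 connected region. The result has 1 disconnected region.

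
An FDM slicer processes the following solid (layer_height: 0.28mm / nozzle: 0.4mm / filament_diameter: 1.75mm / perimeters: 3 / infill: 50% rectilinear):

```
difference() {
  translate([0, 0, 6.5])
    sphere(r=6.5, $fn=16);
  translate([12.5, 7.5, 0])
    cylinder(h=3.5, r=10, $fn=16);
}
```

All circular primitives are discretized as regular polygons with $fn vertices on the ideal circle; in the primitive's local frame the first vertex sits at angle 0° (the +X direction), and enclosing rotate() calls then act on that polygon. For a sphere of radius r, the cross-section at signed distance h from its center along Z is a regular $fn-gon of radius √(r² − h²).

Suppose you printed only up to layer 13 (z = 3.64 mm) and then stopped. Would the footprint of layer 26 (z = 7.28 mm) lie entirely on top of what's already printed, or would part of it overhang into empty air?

Compare the two slices. At z = 3.64: the r=6.5 sphere contributes a regular 16-gon of circumradius √(6.5²−2.86²) = 5.837 (area = (16/2)·5.837²·sin(360°/16) = 104.31 mm²); the cylinder at (12.5, 7.5) does not reach this height (z outside [0, 3.5]); Subtracting the remaining from the first: none of the subtracted shapes is present at this height, so the r=6.5 sphere is unchanged — area = 104.31 mm². At z = 7.28: the sphere: section is a regular 16-gon, circumradius = √(r²−h²) = √(6.5²−0.78²) = 6.453 (area = (16/2)·6.453²·sin(360°/16) = 127.48 mm²); the cylinder at (12.5, 7.5) does not reach this height (z outside [0, 3.5]); Subtracting the remaining from the first: none of the subtracted shapes is present at this height, so the r=6.5 sphere is unchanged — area = 127.48 mm². Checking containment: at z = 7.28 the cross-section extends beyond the z = 3.64 cross-section by about 23.18 mm².

part overhangs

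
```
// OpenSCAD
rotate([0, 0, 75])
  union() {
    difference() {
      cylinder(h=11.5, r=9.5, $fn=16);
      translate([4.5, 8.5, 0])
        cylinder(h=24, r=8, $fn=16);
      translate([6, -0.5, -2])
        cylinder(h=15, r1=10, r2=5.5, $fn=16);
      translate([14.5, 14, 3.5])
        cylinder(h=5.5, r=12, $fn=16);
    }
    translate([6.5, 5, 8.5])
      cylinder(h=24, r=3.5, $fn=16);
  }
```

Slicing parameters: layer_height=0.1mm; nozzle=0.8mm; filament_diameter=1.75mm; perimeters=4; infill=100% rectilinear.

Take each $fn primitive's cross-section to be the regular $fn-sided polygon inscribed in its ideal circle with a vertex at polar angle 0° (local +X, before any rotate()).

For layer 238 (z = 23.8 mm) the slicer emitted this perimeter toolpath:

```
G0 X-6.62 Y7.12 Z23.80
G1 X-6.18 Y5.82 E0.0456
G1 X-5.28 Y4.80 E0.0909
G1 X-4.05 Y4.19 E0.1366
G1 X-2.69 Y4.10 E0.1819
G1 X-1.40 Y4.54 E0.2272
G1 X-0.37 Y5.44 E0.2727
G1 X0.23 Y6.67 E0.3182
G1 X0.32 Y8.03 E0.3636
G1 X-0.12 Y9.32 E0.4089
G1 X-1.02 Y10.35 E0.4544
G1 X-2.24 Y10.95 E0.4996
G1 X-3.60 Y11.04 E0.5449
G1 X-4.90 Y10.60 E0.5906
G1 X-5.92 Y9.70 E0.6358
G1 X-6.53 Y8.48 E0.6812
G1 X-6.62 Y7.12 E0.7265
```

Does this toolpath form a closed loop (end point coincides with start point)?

Start point (G0): (-6.62, 7.12). End point (last G1): the path returns to the start — closed.

yes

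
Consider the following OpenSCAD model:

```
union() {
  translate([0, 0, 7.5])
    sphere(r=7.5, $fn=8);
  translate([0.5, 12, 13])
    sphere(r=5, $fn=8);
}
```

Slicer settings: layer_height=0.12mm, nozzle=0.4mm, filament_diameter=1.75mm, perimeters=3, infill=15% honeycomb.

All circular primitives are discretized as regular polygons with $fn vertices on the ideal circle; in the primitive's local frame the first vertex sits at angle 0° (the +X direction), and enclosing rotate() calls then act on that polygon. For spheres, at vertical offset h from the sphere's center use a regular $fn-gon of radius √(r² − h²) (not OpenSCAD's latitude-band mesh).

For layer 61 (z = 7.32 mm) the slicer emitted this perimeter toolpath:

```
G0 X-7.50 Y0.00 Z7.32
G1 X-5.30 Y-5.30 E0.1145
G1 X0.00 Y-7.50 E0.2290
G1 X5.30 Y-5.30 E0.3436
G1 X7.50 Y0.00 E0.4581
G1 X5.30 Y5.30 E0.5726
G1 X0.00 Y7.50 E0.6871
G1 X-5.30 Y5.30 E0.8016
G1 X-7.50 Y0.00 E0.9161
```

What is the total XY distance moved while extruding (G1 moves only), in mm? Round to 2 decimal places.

Sum the Euclidean lengths of each G1 segment: total = 45.91 mm.

45.91 mm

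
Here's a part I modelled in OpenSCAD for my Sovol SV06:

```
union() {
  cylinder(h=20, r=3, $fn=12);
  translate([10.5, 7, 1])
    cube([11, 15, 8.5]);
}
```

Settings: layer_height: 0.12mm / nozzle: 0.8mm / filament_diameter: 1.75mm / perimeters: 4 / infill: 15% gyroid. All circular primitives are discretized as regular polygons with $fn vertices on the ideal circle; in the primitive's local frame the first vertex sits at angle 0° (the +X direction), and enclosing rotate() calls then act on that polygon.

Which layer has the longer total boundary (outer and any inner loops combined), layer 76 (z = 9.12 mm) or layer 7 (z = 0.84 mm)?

Layer 76 (z = 9.12): the r=3 cylinder contributes a regular 12-gon of circumradius 3 (perimeter = 2·12·3.000·sin(180°/12) = 18.63 mm); the cube at (10.5, 7) (footprint 11×15) is included at this height (perimeter 52.00 mm); Taking the union: the 2 present regions are separate (no shared area or edge), so areas and boundary lengths simply add and each stays a separate island — boundary = 70.63 mm. So its perimeter = 70.63 mm. Layer 7 (z = 0.84): the r=3 cylinder contributes a regular 12-gon of circumradius 3 (perimeter = 2·12·3.000·sin(180°/12) = 18.63 mm); the cube at (10.5, 7) does not reach this height (z outside [1, 9.5]); Taking the union: only the r=3 cylinder is present, so the union is just that shape — boundary = 18.63 mm. So its perimeter = 18.63 mm. Layer 76 is larger (70.63 vs 18.63 mm).

layer 76 (z = 9.12 mm)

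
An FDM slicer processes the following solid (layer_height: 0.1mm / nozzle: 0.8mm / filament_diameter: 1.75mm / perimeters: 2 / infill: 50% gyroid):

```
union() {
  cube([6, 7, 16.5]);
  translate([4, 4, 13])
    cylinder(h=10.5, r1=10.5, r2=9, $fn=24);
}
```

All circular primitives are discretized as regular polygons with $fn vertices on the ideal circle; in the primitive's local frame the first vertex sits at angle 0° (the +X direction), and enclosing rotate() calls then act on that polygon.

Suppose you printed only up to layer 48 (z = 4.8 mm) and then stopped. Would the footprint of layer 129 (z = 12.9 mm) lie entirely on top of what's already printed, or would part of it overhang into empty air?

Compare the two slices. At z = 4.8: the 6×7 cube contributes its full rectangle (area 42.00 mm²); the cone at (4, 4) does not reach this height (z outside [13, 23.5]); Combining (union): only the 6×7 cube is present, so the union is just that shape — area = 42.00 mm². At z = 12.9: the 6×7 cube contributes its full rectangle (area 42.00 mm²); the cone at (4, 4) is not intersected at this z (z outside [13, 23.5]); Taking the union: only the 6×7 cube is present, so the union is just that shape — area = 42.00 mm². Checking containment: the cross-section at z = 12.9 is a subset of the cross-section at z = 4.8.

entirely on top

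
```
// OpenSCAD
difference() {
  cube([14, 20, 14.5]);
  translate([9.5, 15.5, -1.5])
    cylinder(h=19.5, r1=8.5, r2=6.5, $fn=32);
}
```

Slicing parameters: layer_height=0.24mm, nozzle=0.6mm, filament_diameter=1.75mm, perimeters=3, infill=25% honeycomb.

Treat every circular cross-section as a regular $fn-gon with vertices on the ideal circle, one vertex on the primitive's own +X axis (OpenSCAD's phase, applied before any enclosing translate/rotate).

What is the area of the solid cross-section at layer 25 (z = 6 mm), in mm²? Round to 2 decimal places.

At z = 6 mm: the cube (footprint 14×20) is included at this height (area 280.00 mm²); the cone at (9.5, 15.5) contributes a regular 32-gon of circumradius 7.731 (interpolated between r1=8.5 and r2=6.5 at t=0.385) (area = (32/2)·7.731²·sin(360°/32) = 186.55 mm²); Taking the first minus the rest: starting from the 14×20 cube (280.00 mm²), the cone at (9.5, 15.5) partially overlaps it — only the 132.08 mm² overlap (of its 186.55 mm²) is removed, clipping the outline — area = 147.92 mm². Overall, the cross-section is a single solid region. Net area = 147.92 mm².

147.92 mm²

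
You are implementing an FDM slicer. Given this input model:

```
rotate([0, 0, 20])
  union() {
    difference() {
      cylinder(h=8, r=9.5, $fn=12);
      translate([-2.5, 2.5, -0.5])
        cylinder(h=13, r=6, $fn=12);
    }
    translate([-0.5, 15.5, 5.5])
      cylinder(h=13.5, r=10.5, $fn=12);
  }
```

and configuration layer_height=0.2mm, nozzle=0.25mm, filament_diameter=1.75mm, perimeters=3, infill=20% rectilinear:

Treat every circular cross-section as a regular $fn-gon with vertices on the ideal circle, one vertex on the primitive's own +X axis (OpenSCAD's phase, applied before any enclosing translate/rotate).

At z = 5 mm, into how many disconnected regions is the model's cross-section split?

1

At z = 5 mm: the r=9.5 cylinder gives a regular 12-gon of circumradius 9.5 (constant along its height); the r=6 cylinder at (-2.5, 2.5) gives a regular 12-gon of circumradius 6 (constant along its height); After the difference (first − rest): starting from the r=9.5 cylinder, the r=6 cylinder at (-2.5, 2.5) partially overlaps it — only the 107.48 mm² overlap (of its 108.00 mm²) is removed, clipping the outline — 1 connected region; the cylinder at (-0.5, 15.5) is absent (z outside [5.5, 19]); Taking the union: only the result so far is present, so the union is just that shape — 1 connected region; (rotated 20° about Z; rotation is an isometry so areas/perimeters/island counts are preserved). The result has 1 disconnected region.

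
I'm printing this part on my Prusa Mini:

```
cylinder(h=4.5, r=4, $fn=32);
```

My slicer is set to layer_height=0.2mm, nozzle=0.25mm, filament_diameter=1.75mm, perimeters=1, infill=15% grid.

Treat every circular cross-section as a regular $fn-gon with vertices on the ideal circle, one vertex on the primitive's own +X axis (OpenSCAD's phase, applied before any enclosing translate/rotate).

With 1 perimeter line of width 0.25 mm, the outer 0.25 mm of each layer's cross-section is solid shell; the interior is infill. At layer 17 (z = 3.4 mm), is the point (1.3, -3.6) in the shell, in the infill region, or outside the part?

shell

At z = 3.4 mm: the r=4 cylinder contributes a regular 32-gon of circumradius 4. Overall, the cross-section is a single solid region. The nearest boundary edge runs (0.78, -3.92)→(1.53, -3.70); distance from the point to it = 0.16 mm. The point is inside the cross-section, 0.16 mm from the nearest boundary — within the 0.25 mm shell band (1 × 0.25).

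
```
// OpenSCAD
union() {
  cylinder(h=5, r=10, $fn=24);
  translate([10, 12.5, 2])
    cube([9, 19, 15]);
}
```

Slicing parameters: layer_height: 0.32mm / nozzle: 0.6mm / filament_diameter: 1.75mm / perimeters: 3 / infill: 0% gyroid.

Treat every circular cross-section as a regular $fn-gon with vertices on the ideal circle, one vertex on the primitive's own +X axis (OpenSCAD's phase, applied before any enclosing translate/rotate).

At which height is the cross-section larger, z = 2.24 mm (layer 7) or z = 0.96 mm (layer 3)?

layer 7 (z = 2.24 mm)

Layer 7 (z = 2.24): the cylinder: section is a regular 24-gon, circumradius r=10 (area = (24/2)·10.000²·sin(360°/24) = 310.58 mm²); the cube at (10, 12.5) (footprint 9×19) is included at this height (area 171.00 mm²); Merging all regions: the 2 present regions are separate (no shared area or edge), so areas and boundary lengths simply add and each stays a separate island — area = 481.58 mm². So its area = 481.58 mm². Layer 3 (z = 0.96): the r=10 cylinder gives a regular 24-gon of circumradius 10 (constant along its height) (area = (24/2)·10.000²·sin(360°/24) = 310.58 mm²); the cube at (10, 12.5) does not reach this height (z outside [2, 17]); Combining (union): only the r=10 cylinder is present, so the union is just that shape — area = 310.58 mm². So its area = 310.58 mm². Layer 7 is larger (481.58 vs 310.58 mm²).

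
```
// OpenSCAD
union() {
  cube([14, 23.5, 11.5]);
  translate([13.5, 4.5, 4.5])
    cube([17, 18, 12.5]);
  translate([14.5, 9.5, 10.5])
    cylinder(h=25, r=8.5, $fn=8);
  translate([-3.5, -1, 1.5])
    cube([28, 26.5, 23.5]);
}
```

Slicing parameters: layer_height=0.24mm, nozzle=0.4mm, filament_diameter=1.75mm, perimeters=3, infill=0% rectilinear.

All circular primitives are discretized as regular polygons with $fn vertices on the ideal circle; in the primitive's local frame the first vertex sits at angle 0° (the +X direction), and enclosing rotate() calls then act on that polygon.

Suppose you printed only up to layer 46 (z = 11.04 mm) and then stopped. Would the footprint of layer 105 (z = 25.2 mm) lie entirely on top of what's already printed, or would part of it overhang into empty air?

entirely on top

Compare the two slices. At z = 11.04: the cube (footprint 14×23.5) is included at this height (area 329.00 mm²); the cube at (13.5, 4.5) is present — its section is the full 17×18 rectangle (area 306.00 mm²); the cylinder at (14.5, 9.5): section is a regular 8-gon, circumradius r=8.5 (area = (8/2)·8.500²·sin(360°/8) = 204.35 mm²); the cube at (-3.5, -1) is present — its section is the full 28×26.5 rectangle (area 742.00 mm²); Combining (union): the regions partially overlap — summed areas 1581.35 mm² minus the doubly-counted overlap 731.35 mm² gives 850.00 mm² — area = 850.00 mm². At z = 25.2: the cube is not intersected at this z (z outside [0, 11.5]); the cube at (13.5, 4.5) is absent (z outside [4.5, 17]); the r=8.5 cylinder at (14.5, 9.5) contributes a regular 8-gon of circumradius 8.5 (area = (8/2)·8.500²·sin(360°/8) = 204.35 mm²); the cube at (-3.5, -1) is not intersected at this z (z outside [1.5, 25]); Combining (union): only the r=8.5 cylinder at (14.5, 9.5) is present, so the union is just that shape — area = 204.35 mm². Checking containment: the cross-section at z = 25.2 is a subset of the cross-section at z = 11.04.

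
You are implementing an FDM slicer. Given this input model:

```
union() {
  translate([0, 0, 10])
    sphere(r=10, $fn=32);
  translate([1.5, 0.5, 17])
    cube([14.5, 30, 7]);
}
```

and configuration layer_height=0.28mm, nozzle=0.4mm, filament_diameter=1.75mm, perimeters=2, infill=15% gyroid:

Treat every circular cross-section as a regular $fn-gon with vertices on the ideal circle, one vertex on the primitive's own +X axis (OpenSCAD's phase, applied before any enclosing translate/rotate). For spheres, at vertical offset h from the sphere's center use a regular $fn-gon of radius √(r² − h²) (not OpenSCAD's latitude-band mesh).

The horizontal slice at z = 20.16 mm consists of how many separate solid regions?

At z = 20.16 mm: the sphere is not intersected at this z (|z−center|=10.160 > r=10); the cube at (1.5, 0.5) (footprint 14.5×30) is included at this height; Merging all regions: only the 14.5×30 cube at (1.5, 0.5) is present, so the union is just that shape — 1 connected region. The result has 1 disconnected region.

1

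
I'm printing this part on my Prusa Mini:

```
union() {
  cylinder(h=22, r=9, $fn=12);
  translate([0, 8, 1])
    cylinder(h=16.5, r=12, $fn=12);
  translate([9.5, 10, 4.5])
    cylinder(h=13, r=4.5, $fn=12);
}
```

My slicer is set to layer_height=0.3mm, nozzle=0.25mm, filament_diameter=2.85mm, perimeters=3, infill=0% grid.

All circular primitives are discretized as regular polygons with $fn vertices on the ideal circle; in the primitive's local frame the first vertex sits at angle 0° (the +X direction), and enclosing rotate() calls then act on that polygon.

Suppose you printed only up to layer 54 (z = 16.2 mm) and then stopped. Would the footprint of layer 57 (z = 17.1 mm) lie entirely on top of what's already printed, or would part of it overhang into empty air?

entirely on top

Compare the two slices. At z = 16.2: the r=9 cylinder contributes a regular 12-gon of circumradius 9 (area = (12/2)·9.000²·sin(360°/12) = 243.00 mm²); the r=12 cylinder at (0, 8) gives a regular 12-gon of circumradius 12 (constant along its height) (area = (12/2)·12.000²·sin(360°/12) = 432.00 mm²); the cylinder at (9.5, 10): section is a regular 12-gon, circumradius r=4.5 (area = (12/2)·4.500²·sin(360°/12) = 60.75 mm²); Combining (union): the regions partially overlap — summed areas 735.75 mm² minus the doubly-counted overlap 211.06 mm² gives 524.69 mm² — area = 524.69 mm². At z = 17.1: the r=9 cylinder gives a regular 12-gon of circumradius 9 (constant along its height) (area = (12/2)·9.000²·sin(360°/12) = 243.00 mm²); the r=12 cylinder at (0, 8) contributes a regular 12-gon of circumradius 12 (area = (12/2)·12.000²·sin(360°/12) = 432.00 mm²); the cylinder at (9.5, 10): section is a regular 12-gon, circumradius r=4.5 (area = (12/2)·4.500²·sin(360°/12) = 60.75 mm²); Taking the union: the regions partially overlap — summed areas 735.75 mm² minus the doubly-counted overlap 211.06 mm² gives 524.69 mm² — area = 524.69 mm². Checking containment: the cross-section at z = 17.1 is a subset of the cross-section at z = 16.2.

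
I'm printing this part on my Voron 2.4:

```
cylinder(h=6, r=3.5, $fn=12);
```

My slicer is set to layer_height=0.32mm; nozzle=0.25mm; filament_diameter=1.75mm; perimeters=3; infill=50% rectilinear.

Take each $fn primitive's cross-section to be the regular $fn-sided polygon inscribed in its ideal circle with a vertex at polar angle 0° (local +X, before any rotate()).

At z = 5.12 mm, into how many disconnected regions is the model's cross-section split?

At z = 5.12 mm: the r=3.5 cylinder gives a regular 12-gon of circumradius 3.5 (constant along its height). The result has 1 disconnected region.

1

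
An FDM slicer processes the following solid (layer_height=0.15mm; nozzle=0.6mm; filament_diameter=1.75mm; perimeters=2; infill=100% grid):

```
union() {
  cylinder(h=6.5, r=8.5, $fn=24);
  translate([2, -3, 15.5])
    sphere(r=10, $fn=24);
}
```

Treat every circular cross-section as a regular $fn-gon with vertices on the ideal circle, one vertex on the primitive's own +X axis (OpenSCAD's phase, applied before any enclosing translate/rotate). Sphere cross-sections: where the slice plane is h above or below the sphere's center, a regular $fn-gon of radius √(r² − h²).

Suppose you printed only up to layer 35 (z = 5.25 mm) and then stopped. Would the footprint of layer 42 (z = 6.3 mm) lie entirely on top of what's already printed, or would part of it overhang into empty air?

Compare the two slices. At z = 5.25: the r=8.5 cylinder contributes a regular 24-gon of circumradius 8.5 (area = (24/2)·8.500²·sin(360°/24) = 224.40 mm²); the sphere at (2, -3) does not reach this height (|z−center|=10.250 > r=10); Combining (union): only the r=8.5 cylinder is present, so the union is just that shape — area = 224.40 mm². At z = 6.3: the r=8.5 cylinder contributes a regular 24-gon of circumradius 8.5 (area = (24/2)·8.500²·sin(360°/24) = 224.40 mm²); the sphere at (2, -3): section is a regular 24-gon, circumradius = √(r²−h²) = √(10²−9.2²) = 3.919 (area = (24/2)·3.919²·sin(360°/24) = 47.71 mm²); Taking the union: the r=10 sphere at (2, -3) lies entirely inside the r=8.5 cylinder, so the union is just the r=8.5 cylinder — area = 224.40 mm². Checking containment: the cross-section at z = 6.3 is a subset of the cross-section at z = 5.25.

entirely on top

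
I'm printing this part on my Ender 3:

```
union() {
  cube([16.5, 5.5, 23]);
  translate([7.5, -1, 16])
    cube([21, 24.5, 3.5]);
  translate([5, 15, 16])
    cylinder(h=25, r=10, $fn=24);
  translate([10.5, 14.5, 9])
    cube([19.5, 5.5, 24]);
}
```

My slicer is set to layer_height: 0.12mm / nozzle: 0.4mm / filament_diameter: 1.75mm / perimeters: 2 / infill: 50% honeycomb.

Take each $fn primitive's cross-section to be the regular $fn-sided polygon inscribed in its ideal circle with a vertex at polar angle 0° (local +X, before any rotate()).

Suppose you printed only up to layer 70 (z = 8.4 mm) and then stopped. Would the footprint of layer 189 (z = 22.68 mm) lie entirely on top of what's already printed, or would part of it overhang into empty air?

part overhangs

Compare the two slices. At z = 8.4: the cube is present — its section is the full 16.5×5.5 rectangle (area 90.75 mm²); the cube at (7.5, -1) is not intersected at this z (z outside [16, 19.5]); the cylinder at (5, 15) is absent (z outside [16, 41]); the cube at (10.5, 14.5) is absent (z outside [9, 33]); Combining (union): only the 16.5×5.5 cube is present, so the union is just that shape — area = 90.75 mm². At z = 22.68: the cube (footprint 16.5×5.5) is included at this height (area 90.75 mm²); the cube at (7.5, -1) is not intersected at this z (z outside [16, 19.5]); the r=10 cylinder at (5, 15) gives a regular 24-gon of circumradius 10 (constant along its height) (area = (24/2)·10.000²·sin(360°/24) = 310.58 mm²); the cube at (10.5, 14.5) (footprint 19.5×5.5) is included at this height (area 107.25 mm²); Taking the union: the regions partially overlap — summed areas 508.58 mm² minus the doubly-counted overlap 24.03 mm² gives 484.55 mm² — area = 484.55 mm². Checking containment: at z = 22.68 the cross-section extends beyond the z = 8.4 cross-section by about 393.80 mm².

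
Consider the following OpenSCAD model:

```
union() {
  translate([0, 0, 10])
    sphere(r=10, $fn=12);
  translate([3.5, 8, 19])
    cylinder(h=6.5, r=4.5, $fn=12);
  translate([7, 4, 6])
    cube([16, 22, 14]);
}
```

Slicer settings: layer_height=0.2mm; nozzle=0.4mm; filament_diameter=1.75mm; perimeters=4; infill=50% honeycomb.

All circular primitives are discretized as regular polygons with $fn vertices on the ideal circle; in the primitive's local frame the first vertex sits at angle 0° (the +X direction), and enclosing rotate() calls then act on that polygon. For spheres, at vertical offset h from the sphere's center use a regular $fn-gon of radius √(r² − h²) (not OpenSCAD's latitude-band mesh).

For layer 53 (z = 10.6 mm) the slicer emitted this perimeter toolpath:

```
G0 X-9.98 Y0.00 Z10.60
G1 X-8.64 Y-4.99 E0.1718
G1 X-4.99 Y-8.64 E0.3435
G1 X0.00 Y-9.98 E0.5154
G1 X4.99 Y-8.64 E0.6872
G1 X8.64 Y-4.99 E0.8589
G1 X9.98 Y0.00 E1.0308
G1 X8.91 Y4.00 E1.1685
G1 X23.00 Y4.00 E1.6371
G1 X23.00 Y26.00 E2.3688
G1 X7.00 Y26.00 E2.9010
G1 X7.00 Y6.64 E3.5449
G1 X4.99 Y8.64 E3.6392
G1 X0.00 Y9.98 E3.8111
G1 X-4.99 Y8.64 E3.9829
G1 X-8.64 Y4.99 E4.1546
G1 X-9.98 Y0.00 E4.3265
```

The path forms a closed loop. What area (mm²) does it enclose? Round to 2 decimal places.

647.62 mm²

Apply the shoelace formula to the sequence of (X, Y) vertices; enclosed area = 647.62 mm².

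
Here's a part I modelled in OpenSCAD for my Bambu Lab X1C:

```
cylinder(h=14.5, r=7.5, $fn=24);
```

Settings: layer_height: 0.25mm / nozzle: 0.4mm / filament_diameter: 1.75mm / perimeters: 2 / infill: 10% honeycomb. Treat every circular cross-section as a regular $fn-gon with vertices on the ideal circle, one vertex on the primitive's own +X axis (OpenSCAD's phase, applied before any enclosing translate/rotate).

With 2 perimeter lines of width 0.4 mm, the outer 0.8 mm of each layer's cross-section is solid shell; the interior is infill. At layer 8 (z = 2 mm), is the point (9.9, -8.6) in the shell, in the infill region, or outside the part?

At z = 2 mm: the r=7.5 cylinder contributes a regular 24-gon of circumradius 7.5. Overall, the cross-section is a single solid region. The nearest boundary edge runs (5.30, -5.30)→(6.50, -3.75); distance from the point to it = 5.65 mm. The point is not inside any of the regions above, so it lies outside the cross-section (5.65 mm from the nearest boundary).

outside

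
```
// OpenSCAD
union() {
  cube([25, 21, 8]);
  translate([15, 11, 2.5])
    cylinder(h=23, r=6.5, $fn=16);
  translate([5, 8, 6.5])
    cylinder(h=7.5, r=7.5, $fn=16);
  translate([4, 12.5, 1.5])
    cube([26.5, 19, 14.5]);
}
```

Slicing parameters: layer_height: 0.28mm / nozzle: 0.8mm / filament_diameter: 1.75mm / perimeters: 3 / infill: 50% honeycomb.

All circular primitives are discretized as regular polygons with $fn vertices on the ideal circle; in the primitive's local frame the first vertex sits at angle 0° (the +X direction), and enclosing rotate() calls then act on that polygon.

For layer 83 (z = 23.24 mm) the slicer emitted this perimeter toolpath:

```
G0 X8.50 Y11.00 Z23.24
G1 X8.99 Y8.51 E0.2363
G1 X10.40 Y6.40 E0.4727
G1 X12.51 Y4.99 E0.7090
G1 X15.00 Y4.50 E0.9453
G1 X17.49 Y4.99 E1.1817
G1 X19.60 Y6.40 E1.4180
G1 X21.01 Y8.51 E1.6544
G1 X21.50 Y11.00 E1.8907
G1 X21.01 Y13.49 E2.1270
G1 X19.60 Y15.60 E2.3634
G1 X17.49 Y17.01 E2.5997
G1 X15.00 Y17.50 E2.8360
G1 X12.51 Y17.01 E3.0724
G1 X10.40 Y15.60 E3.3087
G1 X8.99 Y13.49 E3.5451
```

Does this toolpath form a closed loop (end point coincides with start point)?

no

Start point (G0): (8.50, 11.00). End point (last G1): the path does not return to the start — open.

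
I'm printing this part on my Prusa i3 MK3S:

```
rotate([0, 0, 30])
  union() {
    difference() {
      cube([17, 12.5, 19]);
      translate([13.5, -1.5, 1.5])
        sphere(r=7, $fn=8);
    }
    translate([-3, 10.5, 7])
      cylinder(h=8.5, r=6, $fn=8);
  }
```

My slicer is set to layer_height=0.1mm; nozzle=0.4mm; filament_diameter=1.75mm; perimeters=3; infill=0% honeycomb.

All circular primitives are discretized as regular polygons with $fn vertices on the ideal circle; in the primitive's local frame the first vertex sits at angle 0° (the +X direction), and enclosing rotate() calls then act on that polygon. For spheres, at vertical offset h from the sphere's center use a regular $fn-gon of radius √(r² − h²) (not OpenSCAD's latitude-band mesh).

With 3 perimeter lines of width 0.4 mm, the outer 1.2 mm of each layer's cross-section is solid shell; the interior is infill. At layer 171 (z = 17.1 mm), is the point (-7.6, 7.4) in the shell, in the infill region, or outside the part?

At z = 17.1 mm: the 17×12.5 cube contributes its full rectangle; the sphere at (13.5, -1.5) is not intersected at this z (|z−center|=15.600 > r=7); After the difference (first − rest): none of the subtracted shapes is present at this height, so the 17×12.5 cube is unchanged — 1 connected region; the cylinder at (-3, 10.5) does not reach this height (z outside [7, 15.5]); Taking the union: only that combined region is present, so the union is just that shape — 1 connected region; (whole slice rotated 30° about Z — lengths, areas and connectivity unchanged). Overall, the cross-section is a single solid region. Undo the 30° rotation: the query point maps to (-2.882, 10.209) in the un-rotated model frame. The nearest boundary edge runs (0.00, 12.50)→(0.00, 0.00); distance from the point to it = 2.88 mm. The point is not inside any of the regions above, so it lies outside the cross-section (2.88 mm from the nearest boundary).

outside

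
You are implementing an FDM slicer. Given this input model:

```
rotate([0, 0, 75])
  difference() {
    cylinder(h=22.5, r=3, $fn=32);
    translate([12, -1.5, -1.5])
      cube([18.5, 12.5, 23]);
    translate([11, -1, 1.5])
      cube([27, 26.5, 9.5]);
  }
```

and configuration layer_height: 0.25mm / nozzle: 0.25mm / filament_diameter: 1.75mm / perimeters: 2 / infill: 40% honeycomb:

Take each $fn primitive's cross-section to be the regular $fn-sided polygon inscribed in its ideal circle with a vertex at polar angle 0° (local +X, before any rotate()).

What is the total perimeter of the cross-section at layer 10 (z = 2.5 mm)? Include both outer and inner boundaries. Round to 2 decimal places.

At z = 2.5 mm: the r=3 cylinder contributes a regular 32-gon of circumradius 3 (perimeter = 2·32·3.000·sin(180°/32) = 18.82 mm); the 18.5×12.5 cube at (12, -1.5) contributes its full rectangle (perimeter 62.00 mm); the cube at (11, -1) is present — its section is the full 27×26.5 rectangle (perimeter 107.00 mm); Taking the first minus the rest: starting from the r=3 cylinder, the 18.5×12.5 cube at (12, -1.5) misses the remaining region (no effect); the 27×26.5 cube at (11, -1) misses the remaining region (no effect) — boundary = 18.82 mm; (whole slice rotated 75° about Z — lengths, areas and connectivity unchanged). Overall, the cross-section is a single solid region. Total boundary length (outer) = 18.82 mm.

18.82 mm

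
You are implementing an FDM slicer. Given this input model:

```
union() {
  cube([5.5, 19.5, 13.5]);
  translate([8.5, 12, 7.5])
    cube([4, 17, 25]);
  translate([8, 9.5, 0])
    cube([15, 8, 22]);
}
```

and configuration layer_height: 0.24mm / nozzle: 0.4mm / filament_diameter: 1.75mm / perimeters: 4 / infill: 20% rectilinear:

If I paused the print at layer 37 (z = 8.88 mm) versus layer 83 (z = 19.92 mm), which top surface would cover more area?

layer 37 (z = 8.88 mm)

Layer 37 (z = 8.88): the cube (footprint 5.5×19.5) is included at this height (area 107.25 mm²); the cube at (8.5, 12) (footprint 4×17) is included at this height (area 68.00 mm²); the 15×8 cube at (8, 9.5) contributes its full rectangle (area 120.00 mm²); Merging all regions: the regions partially overlap — summed areas 295.25 mm² minus the doubly-counted overlap 22.00 mm² gives 273.25 mm² — area = 273.25 mm². So its area = 273.25 mm². Layer 83 (z = 19.92): the cube does not reach this height (z outside [0, 13.5]); the 4×17 cube at (8.5, 12) contributes its full rectangle (area 68.00 mm²); the cube at (8, 9.5) is present — its section is the full 15×8 rectangle (area 120.00 mm²); Taking the union: the regions partially overlap — summed areas 188.00 mm² minus the doubly-counted overlap 22.00 mm² gives 166.00 mm² — area = 166.00 mm². So its area = 166.00 mm². Layer 37 is larger (273.25 vs 166.00 mm²).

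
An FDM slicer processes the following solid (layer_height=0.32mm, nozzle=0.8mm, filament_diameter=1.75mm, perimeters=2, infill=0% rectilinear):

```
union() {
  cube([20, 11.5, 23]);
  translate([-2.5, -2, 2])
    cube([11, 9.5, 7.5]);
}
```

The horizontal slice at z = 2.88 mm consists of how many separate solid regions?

1

At z = 2.88 mm: the cube (footprint 20×11.5) is included at this height; the 11×9.5 cube at (-2.5, -2) contributes its full rectangle; Merging all regions: the regions partially overlap (shared area 63.75 mm²), so overlapping operands fuse into one piece — 1 connected region. The result has 1 disconnected region.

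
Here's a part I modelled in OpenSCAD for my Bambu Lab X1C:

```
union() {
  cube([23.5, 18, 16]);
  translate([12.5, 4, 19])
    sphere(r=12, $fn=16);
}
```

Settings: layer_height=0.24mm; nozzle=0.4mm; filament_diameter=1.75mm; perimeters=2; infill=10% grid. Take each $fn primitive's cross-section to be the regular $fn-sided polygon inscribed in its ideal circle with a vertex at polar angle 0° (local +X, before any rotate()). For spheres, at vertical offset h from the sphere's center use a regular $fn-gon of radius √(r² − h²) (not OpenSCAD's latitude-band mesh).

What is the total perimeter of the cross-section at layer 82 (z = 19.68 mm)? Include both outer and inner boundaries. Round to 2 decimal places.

At z = 19.68 mm: the cube is absent (z outside [0, 16]); the r=12 sphere at (12.5, 4) contributes a regular 16-gon of circumradius √(12²−0.68²) = 11.981 (perimeter = 2·16·11.981·sin(180°/16) = 74.79 mm); Merging all regions: only the r=12 sphere at (12.5, 4) is present, so the union is just that shape — boundary = 74.79 mm. Overall, the cross-section is a single solid region. Total boundary length (outer) = 74.79 mm.

74.79 mm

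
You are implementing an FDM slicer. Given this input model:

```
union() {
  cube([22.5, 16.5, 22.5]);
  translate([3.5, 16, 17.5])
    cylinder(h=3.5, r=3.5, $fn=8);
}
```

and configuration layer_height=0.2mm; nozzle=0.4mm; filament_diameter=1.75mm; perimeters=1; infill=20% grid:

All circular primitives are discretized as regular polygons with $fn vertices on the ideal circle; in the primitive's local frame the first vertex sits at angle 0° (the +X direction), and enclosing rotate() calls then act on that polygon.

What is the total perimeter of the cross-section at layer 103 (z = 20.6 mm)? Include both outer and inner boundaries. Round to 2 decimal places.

At z = 20.6 mm: the 22.5×16.5 cube contributes its full rectangle (perimeter 78.00 mm); the r=3.5 cylinder at (3.5, 16) contributes a regular 8-gon of circumradius 3.5 (perimeter = 2·8·3.500·sin(180°/8) = 21.43 mm); Combining (union): the regions partially overlap (shared area 20.72 mm²), so the edge portions inside another operand are dropped and the merged outline is re-measured after clipping — boundary = 81.05 mm. Overall, the cross-section is a single solid region. Total boundary length (outer) = 81.05 mm.

81.05 mm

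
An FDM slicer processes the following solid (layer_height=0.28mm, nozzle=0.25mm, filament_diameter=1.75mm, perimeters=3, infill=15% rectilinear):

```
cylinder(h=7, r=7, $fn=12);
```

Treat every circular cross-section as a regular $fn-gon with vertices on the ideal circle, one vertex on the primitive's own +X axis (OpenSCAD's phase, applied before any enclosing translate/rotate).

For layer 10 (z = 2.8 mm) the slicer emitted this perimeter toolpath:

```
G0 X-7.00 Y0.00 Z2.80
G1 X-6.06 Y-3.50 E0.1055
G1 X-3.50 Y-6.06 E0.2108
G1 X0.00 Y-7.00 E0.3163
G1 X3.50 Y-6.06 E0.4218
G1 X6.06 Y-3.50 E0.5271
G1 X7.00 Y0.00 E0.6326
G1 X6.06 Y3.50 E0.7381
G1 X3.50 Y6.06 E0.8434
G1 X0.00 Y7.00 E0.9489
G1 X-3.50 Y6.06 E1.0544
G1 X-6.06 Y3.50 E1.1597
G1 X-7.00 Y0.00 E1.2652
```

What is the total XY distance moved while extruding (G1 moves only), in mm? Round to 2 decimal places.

Sum the Euclidean lengths of each G1 segment: total = 43.47 mm.

43.47 mm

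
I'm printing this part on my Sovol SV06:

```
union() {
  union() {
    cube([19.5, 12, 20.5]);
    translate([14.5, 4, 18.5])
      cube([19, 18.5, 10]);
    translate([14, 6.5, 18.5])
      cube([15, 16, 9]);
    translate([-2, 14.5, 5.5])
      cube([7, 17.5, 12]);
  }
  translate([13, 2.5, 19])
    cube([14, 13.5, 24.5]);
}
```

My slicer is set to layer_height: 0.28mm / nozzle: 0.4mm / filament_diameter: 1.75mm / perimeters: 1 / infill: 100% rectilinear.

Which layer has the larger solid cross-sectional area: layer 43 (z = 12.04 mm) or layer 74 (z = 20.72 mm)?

layer 74 (z = 20.72 mm)

Layer 43 (z = 12.04): the cube (footprint 19.5×12) is included at this height (area 234.00 mm²); the cube at (14.5, 4) is not intersected at this z (z outside [18.5, 28.5]); the cube at (14, 6.5) is absent (z outside [18.5, 27.5]); the cube at (-2, 14.5) is present — its section is the full 7×17.5 rectangle (area 122.50 mm²); Taking the union: the 2 present regions are separate (no shared area or edge), so areas and boundary lengths simply add and each stays a separate island — area = 356.50 mm²; the cube at (13, 2.5) does not reach this height (z outside [19, 43.5]); Taking the union: only the result so far is present, so the union is just that shape — area = 356.50 mm². So its area = 356.50 mm². Layer 74 (z = 20.72): the cube does not reach this height (z outside [0, 20.5]); the cube at (14.5, 4) (footprint 19×18.5) is included at this height (area 351.50 mm²); the 15×16 cube at (14, 6.5) contributes its full rectangle (area 240.00 mm²); the cube at (-2, 14.5) is not intersected at this z (z outside [5.5, 17.5]); Combining (union): the regions partially overlap — summed areas 591.50 mm² minus the doubly-counted overlap 232.00 mm² gives 359.50 mm² — area = 359.50 mm²; the cube at (13, 2.5) (footprint 14×13.5) is included at this height (area 189.00 mm²); Taking the union: the regions partially overlap — summed areas 548.50 mm² minus the doubly-counted overlap 154.75 mm² gives 393.75 mm² — area = 393.75 mm². So its area = 393.75 mm². Layer 74 is larger (393.75 vs 356.50 mm²).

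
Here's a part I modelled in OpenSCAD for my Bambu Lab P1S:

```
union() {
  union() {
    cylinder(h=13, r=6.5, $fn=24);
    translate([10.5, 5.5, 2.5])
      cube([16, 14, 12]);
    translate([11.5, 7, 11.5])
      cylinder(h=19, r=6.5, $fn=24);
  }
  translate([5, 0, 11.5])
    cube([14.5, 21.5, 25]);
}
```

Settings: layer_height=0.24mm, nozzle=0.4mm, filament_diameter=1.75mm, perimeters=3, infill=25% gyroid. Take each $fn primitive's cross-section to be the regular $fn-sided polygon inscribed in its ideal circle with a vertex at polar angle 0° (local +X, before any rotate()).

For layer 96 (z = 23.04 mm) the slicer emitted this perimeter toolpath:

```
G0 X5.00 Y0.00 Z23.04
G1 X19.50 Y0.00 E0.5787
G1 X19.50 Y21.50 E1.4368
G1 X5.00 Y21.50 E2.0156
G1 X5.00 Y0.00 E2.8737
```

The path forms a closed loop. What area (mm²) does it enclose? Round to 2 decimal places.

Apply the shoelace formula to the sequence of (X, Y) vertices; enclosed area = 311.75 mm².

311.75 mm²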